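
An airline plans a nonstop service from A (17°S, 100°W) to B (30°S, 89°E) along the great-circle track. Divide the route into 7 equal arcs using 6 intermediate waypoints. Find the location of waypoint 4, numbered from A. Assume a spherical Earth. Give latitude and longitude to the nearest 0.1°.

Write both endpoints as unit vectors p₁, p₂ with components (cos φ cos λ, cos φ sin λ, sin φ).
The central angle between the endpoints is δ = arccos(p₁·p₂) ≈ 2.307 rad (132.2°).
Interpolate at f = 4/7 with slerp weights a = sin((1−f)δ)/sin δ ≈ 1.128, b = sin(fδ)/sin δ ≈ 1.307.
p = a·p₁ + b·p₂ ≈ (-0.168, 0.070, -0.983); φ = arcsin(p_z) ≈ -79.54°, λ = atan2(p_y, p_x) ≈ 157.38°.

≈ (79.5°S, 157.4°E)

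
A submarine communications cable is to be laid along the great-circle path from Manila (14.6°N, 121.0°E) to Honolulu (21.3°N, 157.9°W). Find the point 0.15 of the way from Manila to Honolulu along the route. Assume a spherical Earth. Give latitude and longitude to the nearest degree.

Write both endpoints as unit vectors p₁, p₂ with components (cos φ cos λ, cos φ sin λ, sin φ).
The central angle between the endpoints is δ = arccos(p₁·p₂) ≈ 1.338 rad (76.6°).
Interpolate at f = 0.15 with slerp weights a = sin((1−f)δ)/sin δ ≈ 0.933, b = sin(fδ)/sin δ ≈ 0.205.
p = a·p₁ + b·p₂ ≈ (-0.642, 0.702, 0.309); φ = arcsin(p_z) ≈ 18.03°, λ = atan2(p_y, p_x) ≈ 132.44°.

≈ 18°N, 132°E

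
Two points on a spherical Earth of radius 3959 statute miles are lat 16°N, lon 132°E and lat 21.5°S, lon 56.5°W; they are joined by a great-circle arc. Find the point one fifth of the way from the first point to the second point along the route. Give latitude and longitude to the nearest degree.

≈ lat 5°S, lon 159°E

Convert each endpoint to a unit vector on the sphere (x = cos φ cos λ, y = cos φ sin λ, z = sin φ).
The central angle between the endpoints is δ = arccos(p₁·p₂) ≈ 2.972 rad (170.3°).
Interpolate at f = 1/5 with slerp weights a = sin((1−f)δ)/sin δ ≈ 4.089, b = sin(fδ)/sin δ ≈ 3.308.
p = a·p₁ + b·p₂ ≈ (-0.931, 0.354, -0.085); φ = arcsin(p_z) ≈ -4.90°, λ = atan2(p_y, p_x) ≈ 159.17°.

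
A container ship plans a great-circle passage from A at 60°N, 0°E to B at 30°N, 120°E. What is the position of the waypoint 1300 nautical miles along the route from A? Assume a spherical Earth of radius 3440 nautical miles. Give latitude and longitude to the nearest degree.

≈ 67°N, 47°E

Convert each endpoint to a unit vector on the sphere (x = cos φ cos λ, y = cos φ sin λ, z = sin φ).
The central angle between the endpoints is δ = arccos(p₁·p₂) ≈ 1.353 rad (77.5°). The total great-circle distance is δ·R ≈ 1.353 × 3440 ≈ 4653 nmi, so the target fraction is f = 1300/4653 ≈ 0.279.
Interpolate at f ≈ 0.279 with slerp weights a = sin((1−f)δ)/sin δ ≈ 0.848, b = sin(fδ)/sin δ ≈ 0.378.
p = a·p₁ + b·p₂ ≈ (0.260, 0.283, 0.923); φ = arcsin(p_z) ≈ 67.37°, λ = atan2(p_y, p_x) ≈ 47.45°.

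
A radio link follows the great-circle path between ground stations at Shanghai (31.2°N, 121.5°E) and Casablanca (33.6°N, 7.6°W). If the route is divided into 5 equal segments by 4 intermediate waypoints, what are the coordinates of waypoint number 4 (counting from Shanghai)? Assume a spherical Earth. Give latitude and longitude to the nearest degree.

≈ 47°N, 12°E

Convert each endpoint to a unit vector on the sphere (x = cos φ cos λ, y = cos φ sin λ, z = sin φ).
The central angle between the endpoints is δ = arccos(p₁·p₂) ≈ 1.734 rad (99.4°).
Interpolate at f = 4/5 with slerp weights a = sin((1−f)δ)/sin δ ≈ 0.345, b = sin(fδ)/sin δ ≈ 0.996.
p = a·p₁ + b·p₂ ≈ (0.669, 0.141, 0.730); φ = arcsin(p_z) ≈ 46.88°, λ = atan2(p_y, p_x) ≈ 11.95°.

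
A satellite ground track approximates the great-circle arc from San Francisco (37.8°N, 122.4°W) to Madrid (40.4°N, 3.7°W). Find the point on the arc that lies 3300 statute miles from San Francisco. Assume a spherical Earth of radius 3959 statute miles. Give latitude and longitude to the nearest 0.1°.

≈ 57.7°N, 53.8°W

From cos δ = sin φ₁ sin φ₂ + cos φ₁ cos φ₂ cos Δλ, the central angle is δ ≈ 1.462 rad (83.8°). The total great-circle distance is δ·R ≈ 1.462 × 3959 ≈ 5789 mi, so the target fraction is f = 3300/5789 ≈ 0.570.
Interpolate at f ≈ 0.570 with slerp weights a = sin((1−f)δ)/sin δ ≈ 0.592, b = sin(fδ)/sin δ ≈ 0.745.
p = a·p₁ + b·p₂ ≈ (0.315, -0.431, 0.845); φ = arcsin(p_z) ≈ 57.70°, λ = atan2(p_y, p_x) ≈ -53.82°.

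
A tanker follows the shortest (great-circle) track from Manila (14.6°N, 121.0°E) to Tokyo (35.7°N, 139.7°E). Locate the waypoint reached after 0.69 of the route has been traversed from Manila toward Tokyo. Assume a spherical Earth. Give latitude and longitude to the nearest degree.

Convert each endpoint to a unit vector on the sphere (x = cos φ cos λ, y = cos φ sin λ, z = sin φ).
The central angle between the endpoints is δ = arccos(p₁·p₂) ≈ 0.470 rad (26.9°).
Interpolate at f = 0.69 with slerp weights a = sin((1−f)δ)/sin δ ≈ 0.321, b = sin(fδ)/sin δ ≈ 0.704.
p = a·p₁ + b·p₂ ≈ (-0.596, 0.635, 0.491); φ = arcsin(p_z) ≈ 29.43°, λ = atan2(p_y, p_x) ≈ 133.14°.

≈ (29°N, 133°E)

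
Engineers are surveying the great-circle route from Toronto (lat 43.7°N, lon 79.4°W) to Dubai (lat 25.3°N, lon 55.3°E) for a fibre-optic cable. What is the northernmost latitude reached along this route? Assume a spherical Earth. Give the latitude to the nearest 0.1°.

The great circle lies in the plane with unit normal n̂ = (p₁ × p₂)/|p₁ × p₂|.
Here n̂_z ≈ +0.471; the vertex latitude is φ_max = arccos|n̂_z| ≈ 61.9°.

≈ 61.9°N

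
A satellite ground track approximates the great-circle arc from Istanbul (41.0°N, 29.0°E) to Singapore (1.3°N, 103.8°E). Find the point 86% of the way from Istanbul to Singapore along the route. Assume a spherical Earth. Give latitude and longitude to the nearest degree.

≈ (9°N, 96°E)

Convert each endpoint to a unit vector on the sphere (x = cos φ cos λ, y = cos φ sin λ, z = sin φ).
The central angle between the endpoints is δ = arccos(p₁·p₂) ≈ 1.356 rad (77.7°).
Interpolate at f = 0.86 with slerp weights a = sin((1−f)δ)/sin δ ≈ 0.193, b = sin(fδ)/sin δ ≈ 0.941.
p = a·p₁ + b·p₂ ≈ (-0.097, 0.984, 0.148); φ = arcsin(p_z) ≈ 8.52°, λ = atan2(p_y, p_x) ≈ 95.62°.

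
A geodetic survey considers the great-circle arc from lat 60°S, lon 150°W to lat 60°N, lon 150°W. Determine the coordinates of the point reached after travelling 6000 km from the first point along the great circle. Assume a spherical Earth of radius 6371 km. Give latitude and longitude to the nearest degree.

≈ lat 6°S, lon 150°W

Write both endpoints as unit vectors p₁, p₂ with components (cos φ cos λ, cos φ sin λ, sin φ).
The central angle between the endpoints is δ = arccos(p₁·p₂) ≈ 2.094 rad (120.0°). The total great-circle distance is δ·R ≈ 2.094 × 6371 ≈ 13343 km, so the target fraction is f = 6000/13343 ≈ 0.450.
Interpolate at f ≈ 0.450 with slerp weights a = sin((1−f)δ)/sin δ ≈ 1.055, b = sin(fδ)/sin δ ≈ 0.934.
p = a·p₁ + b·p₂ ≈ (-0.861, -0.497, -0.105); φ = arcsin(p_z) ≈ -6.04°, λ = atan2(p_y, p_x) ≈ -150.00°.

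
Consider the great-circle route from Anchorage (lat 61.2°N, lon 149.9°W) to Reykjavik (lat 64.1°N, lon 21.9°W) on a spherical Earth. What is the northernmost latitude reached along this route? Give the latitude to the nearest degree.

The great circle lies in the plane with unit normal n̂ = (p₁ × p₂)/|p₁ × p₂|.
Here n̂_z ≈ +0.220; the vertex latitude is φ_max = arccos|n̂_z| ≈ 77.3°.

≈ 77°N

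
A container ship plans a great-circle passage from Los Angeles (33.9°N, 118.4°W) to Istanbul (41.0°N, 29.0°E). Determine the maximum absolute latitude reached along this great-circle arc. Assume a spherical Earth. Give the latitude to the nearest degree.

≈ 70°N

The great circle lies in the plane with unit normal n̂ = (p₁ × p₂)/|p₁ × p₂|.
Here n̂_z ≈ +0.342; the vertex latitude is φ_max = arccos|n̂_z| ≈ 70.0°.
Check via Clairaut: cos φ_max = |cos φ₁| · sin C = cos(33.9°)·sin(24.3°) ≈ 0.342, again giving ≈ 70.0°.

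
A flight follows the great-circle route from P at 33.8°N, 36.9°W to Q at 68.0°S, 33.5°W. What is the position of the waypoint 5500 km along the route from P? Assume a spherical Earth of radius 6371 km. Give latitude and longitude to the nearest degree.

≈ 16°S, 36°W

Write both endpoints as unit vectors p₁, p₂ with components (cos φ cos λ, cos φ sin λ, sin φ).
The central angle between the endpoints is δ = arccos(p₁·p₂) ≈ 1.777 rad (101.8°). The total great-circle distance is δ·R ≈ 1.777 × 6371 ≈ 11323 km, so the target fraction is f = 5500/11323 ≈ 0.486.
Interpolate at f ≈ 0.486 with slerp weights a = sin((1−f)δ)/sin δ ≈ 0.809, b = sin(fδ)/sin δ ≈ 0.776.
p = a·p₁ + b·p₂ ≈ (0.780, -0.564, -0.270); φ = arcsin(p_z) ≈ -15.65°, λ = atan2(p_y, p_x) ≈ -35.87°.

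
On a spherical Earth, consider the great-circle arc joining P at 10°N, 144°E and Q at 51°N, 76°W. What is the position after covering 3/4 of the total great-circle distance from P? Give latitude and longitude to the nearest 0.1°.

≈ 64.7°N, 122.6°W

Write both endpoints as unit vectors p₁, p₂ with components (cos φ cos λ, cos φ sin λ, sin φ).
The central angle between the endpoints is δ = arccos(p₁·p₂) ≈ 1.918 rad (109.9°).
Interpolate at f = 3/4 with slerp weights a = sin((1−f)δ)/sin δ ≈ 0.490, b = sin(fδ)/sin δ ≈ 1.054.
p = a·p₁ + b·p₂ ≈ (-0.230, -0.360, 0.904); φ = arcsin(p_z) ≈ 64.72°, λ = atan2(p_y, p_x) ≈ -122.63°.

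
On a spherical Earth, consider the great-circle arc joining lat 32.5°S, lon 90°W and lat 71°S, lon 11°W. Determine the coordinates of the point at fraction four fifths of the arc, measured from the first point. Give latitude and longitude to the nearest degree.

Convert each endpoint to a unit vector on the sphere (x = cos φ cos λ, y = cos φ sin λ, z = sin φ).
The central angle between the endpoints is δ = arccos(p₁·p₂) ≈ 0.976 rad (55.9°).
Interpolate at f = 4/5 with slerp weights a = sin((1−f)δ)/sin δ ≈ 0.234, b = sin(fδ)/sin δ ≈ 0.850.
p = a·p₁ + b·p₂ ≈ (0.272, -0.250, -0.929); φ = arcsin(p_z) ≈ -68.33°, λ = atan2(p_y, p_x) ≈ -42.66°.

≈ lat 68°S, lon 43°W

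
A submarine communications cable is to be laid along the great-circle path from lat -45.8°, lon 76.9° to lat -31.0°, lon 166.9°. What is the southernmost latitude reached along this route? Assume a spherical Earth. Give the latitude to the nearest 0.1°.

The great circle lies in the plane with unit normal n̂ = (p₁ × p₂)/|p₁ × p₂|.
Here n̂_z ≈ +0.643; the vertex latitude is φ_max = arccos|n̂_z| ≈ 50.0°.

≈ -50.0°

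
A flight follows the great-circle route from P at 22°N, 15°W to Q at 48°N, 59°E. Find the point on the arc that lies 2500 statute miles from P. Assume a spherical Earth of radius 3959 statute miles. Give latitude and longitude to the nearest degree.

≈ 43°N, 21°E

Write both endpoints as unit vectors p₁, p₂ with components (cos φ cos λ, cos φ sin λ, sin φ).
The central angle between the endpoints is δ = arccos(p₁·p₂) ≈ 1.105 rad (63.3°). The total great-circle distance is δ·R ≈ 1.105 × 3959 ≈ 4374 mi, so the target fraction is f = 2500/4374 ≈ 0.572.
Interpolate at f ≈ 0.572 with slerp weights a = sin((1−f)δ)/sin δ ≈ 0.510, b = sin(fδ)/sin δ ≈ 0.661.
p = a·p₁ + b·p₂ ≈ (0.685, 0.257, 0.682); φ = arcsin(p_z) ≈ 43.02°, λ = atan2(p_y, p_x) ≈ 20.54°.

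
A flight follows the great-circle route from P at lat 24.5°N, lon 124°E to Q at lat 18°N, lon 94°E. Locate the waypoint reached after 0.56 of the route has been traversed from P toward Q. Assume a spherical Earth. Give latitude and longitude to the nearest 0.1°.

≈ lat 21.5°N, lon 106.9°E

Convert each endpoint to a unit vector on the sphere (x = cos φ cos λ, y = cos φ sin λ, z = sin φ).
The central angle between the endpoints is δ = arccos(p₁·p₂) ≈ 0.500 rad (28.6°).
Interpolate at f = 0.56 with slerp weights a = sin((1−f)δ)/sin δ ≈ 0.455, b = sin(fδ)/sin δ ≈ 0.576.
p = a·p₁ + b·p₂ ≈ (-0.270, 0.890, 0.367); φ = arcsin(p_z) ≈ 21.52°, λ = atan2(p_y, p_x) ≈ 106.86°.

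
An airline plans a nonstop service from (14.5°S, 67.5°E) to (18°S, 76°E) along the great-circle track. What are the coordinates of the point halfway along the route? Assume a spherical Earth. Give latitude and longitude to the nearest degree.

Write both endpoints as unit vectors p₁, p₂ with components (cos φ cos λ, cos φ sin λ, sin φ).
The central angle between the endpoints is δ = arccos(p₁·p₂) ≈ 0.155 rad (8.9°).
Interpolate at f = 1/2 with slerp weights a = sin((1−f)δ)/sin δ ≈ 0.502, b = sin(fδ)/sin δ ≈ 0.502.
p = a·p₁ + b·p₂ ≈ (0.301, 0.911, -0.281); φ = arcsin(p_z) ≈ -16.29°, λ = atan2(p_y, p_x) ≈ 71.71°.

≈ (16°S, 72°E)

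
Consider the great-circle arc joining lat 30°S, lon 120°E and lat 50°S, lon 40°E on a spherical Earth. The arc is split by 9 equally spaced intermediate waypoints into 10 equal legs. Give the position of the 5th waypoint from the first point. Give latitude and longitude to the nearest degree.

≈ lat 47°S, lon 87°E

Convert each endpoint to a unit vector on the sphere (x = cos φ cos λ, y = cos φ sin λ, z = sin φ).
The central angle between the endpoints is δ = arccos(p₁·p₂) ≈ 1.070 rad (61.3°).
Interpolate at f = 5/10 with slerp weights a = sin((1−f)δ)/sin δ ≈ 0.581, b = sin(fδ)/sin δ ≈ 0.581.
p = a·p₁ + b·p₂ ≈ (0.035, 0.676, -0.736); φ = arcsin(p_z) ≈ -47.39°, λ = atan2(p_y, p_x) ≈ 87.08°.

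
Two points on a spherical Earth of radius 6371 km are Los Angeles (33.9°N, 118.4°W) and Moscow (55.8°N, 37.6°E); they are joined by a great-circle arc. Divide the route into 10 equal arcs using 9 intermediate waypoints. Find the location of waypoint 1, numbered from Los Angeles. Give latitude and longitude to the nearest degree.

The haversine formula gives a central angle δ ≈ 1.536 rad (88.0°) between the endpoints.
Interpolate at f = 1/10 with slerp weights a = sin((1−f)δ)/sin δ ≈ 0.983, b = sin(fδ)/sin δ ≈ 0.153.
p = a·p₁ + b·p₂ ≈ (-0.320, -0.665, 0.675); φ = arcsin(p_z) ≈ 42.44°, λ = atan2(p_y, p_x) ≈ -115.68°.

≈ 42°N, 116°W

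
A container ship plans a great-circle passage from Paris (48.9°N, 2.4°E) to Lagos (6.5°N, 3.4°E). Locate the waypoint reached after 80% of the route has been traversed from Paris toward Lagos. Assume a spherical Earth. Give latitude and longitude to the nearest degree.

Write both endpoints as unit vectors p₁, p₂ with components (cos φ cos λ, cos φ sin λ, sin φ).
The central angle between the endpoints is δ = arccos(p₁·p₂) ≈ 0.740 rad (42.4°).
Interpolate at f = 0.80 with slerp weights a = sin((1−f)δ)/sin δ ≈ 0.219, b = sin(fδ)/sin δ ≈ 0.828.
p = a·p₁ + b·p₂ ≈ (0.964, 0.055, 0.258); φ = arcsin(p_z) ≈ 14.98°, λ = atan2(p_y, p_x) ≈ 3.25°.

≈ 15°N, 3°E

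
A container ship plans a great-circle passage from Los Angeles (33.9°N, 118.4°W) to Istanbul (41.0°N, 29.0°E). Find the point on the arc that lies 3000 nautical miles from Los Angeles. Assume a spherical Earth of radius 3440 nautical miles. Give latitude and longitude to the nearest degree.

Write both endpoints as unit vectors p₁, p₂ with components (cos φ cos λ, cos φ sin λ, sin φ).
The central angle between the endpoints is δ = arccos(p₁·p₂) ≈ 1.733 rad (99.3°). The total great-circle distance is δ·R ≈ 1.733 × 3440 ≈ 5963 nmi, so the target fraction is f = 3000/5963 ≈ 0.503.
Interpolate at f ≈ 0.503 with slerp weights a = sin((1−f)δ)/sin δ ≈ 0.769, b = sin(fδ)/sin δ ≈ 0.776.
p = a·p₁ + b·p₂ ≈ (0.209, -0.277, 0.938); φ = arcsin(p_z) ≈ 69.69°, λ = atan2(p_y, p_x) ≈ -53.05°.

≈ (70°N, 53°W)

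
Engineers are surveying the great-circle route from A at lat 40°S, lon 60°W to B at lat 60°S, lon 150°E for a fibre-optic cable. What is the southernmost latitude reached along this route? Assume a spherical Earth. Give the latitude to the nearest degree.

≈ 79°S

The great circle lies in the plane with unit normal n̂ = (p₁ × p₂)/|p₁ × p₂|.
Here n̂_z ≈ -0.197; the vertex latitude is φ_max = arccos|n̂_z| ≈ 78.7°.
Check via Clairaut: cos φ_max = |cos φ₁| · sin C = cos(40.0°)·sin(165.1°) ≈ 0.197, again giving ≈ 78.7°.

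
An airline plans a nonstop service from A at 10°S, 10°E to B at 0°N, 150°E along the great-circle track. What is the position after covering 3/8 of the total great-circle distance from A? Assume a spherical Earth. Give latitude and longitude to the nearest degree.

Convert each endpoint to a unit vector on the sphere (x = cos φ cos λ, y = cos φ sin λ, z = sin φ).
The central angle between the endpoints is δ = arccos(p₁·p₂) ≈ 2.426 rad (139.0°).
Interpolate at f = 3/8 with slerp weights a = sin((1−f)δ)/sin δ ≈ 1.521, b = sin(fδ)/sin δ ≈ 1.202.
p = a·p₁ + b·p₂ ≈ (0.434, 0.861, -0.264); φ = arcsin(p_z) ≈ -15.32°, λ = atan2(p_y, p_x) ≈ 63.26°.

≈ 15°S, 63°E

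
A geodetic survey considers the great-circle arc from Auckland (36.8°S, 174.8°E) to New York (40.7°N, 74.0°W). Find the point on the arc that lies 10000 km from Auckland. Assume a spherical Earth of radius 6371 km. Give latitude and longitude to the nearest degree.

≈ (21°N, 112°W)

Write both endpoints as unit vectors p₁, p₂ with components (cos φ cos λ, cos φ sin λ, sin φ).
The central angle between the endpoints is δ = arccos(p₁·p₂) ≈ 2.227 rad (127.6°). The total great-circle distance is δ·R ≈ 2.227 × 6371 ≈ 14189 km, so the target fraction is f = 10000/14189 ≈ 0.705.
Interpolate at f ≈ 0.705 with slerp weights a = sin((1−f)δ)/sin δ ≈ 0.771, b = sin(fδ)/sin δ ≈ 1.262.
p = a·p₁ + b·p₂ ≈ (-0.351, -0.864, 0.361); φ = arcsin(p_z) ≈ 21.16°, λ = atan2(p_y, p_x) ≈ -112.13°.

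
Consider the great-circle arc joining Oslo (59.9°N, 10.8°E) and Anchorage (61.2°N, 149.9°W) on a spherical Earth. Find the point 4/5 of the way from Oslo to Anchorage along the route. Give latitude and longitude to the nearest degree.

The haversine formula gives a central angle δ ≈ 1.012 rad (58.0°) between the endpoints.
Interpolate at f = 4/5 with slerp weights a = sin((1−f)δ)/sin δ ≈ 0.237, b = sin(fδ)/sin δ ≈ 0.854.
p = a·p₁ + b·p₂ ≈ (-0.239, -0.184, 0.953); φ = arcsin(p_z) ≈ 72.44°, λ = atan2(p_y, p_x) ≈ -142.42°.

≈ 72°N, 142°W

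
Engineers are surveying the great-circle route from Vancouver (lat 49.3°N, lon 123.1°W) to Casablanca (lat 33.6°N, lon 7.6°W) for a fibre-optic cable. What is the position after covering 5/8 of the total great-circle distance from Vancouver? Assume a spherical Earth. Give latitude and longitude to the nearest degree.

≈ lat 54°N, lon 38°W

The haversine formula gives a central angle δ ≈ 1.384 rad (79.3°) between the endpoints.
Interpolate at f = 5/8 with slerp weights a = sin((1−f)δ)/sin δ ≈ 0.505, b = sin(fδ)/sin δ ≈ 0.775.
p = a·p₁ + b·p₂ ≈ (0.460, -0.361, 0.811); φ = arcsin(p_z) ≈ 54.23°, λ = atan2(p_y, p_x) ≈ -38.15°.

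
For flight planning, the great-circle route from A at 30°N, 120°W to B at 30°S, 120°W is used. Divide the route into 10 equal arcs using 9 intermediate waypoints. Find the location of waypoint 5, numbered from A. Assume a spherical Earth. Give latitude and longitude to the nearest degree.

≈ 0°N, 120°W

The haversine formula gives a central angle δ ≈ 1.047 rad (60.0°) between the endpoints.
Interpolate at f = 5/10 with slerp weights a = sin((1−f)δ)/sin δ ≈ 0.577, b = sin(fδ)/sin δ ≈ 0.577.
p = a·p₁ + b·p₂ ≈ (-0.500, -0.866, 0.000); φ = arcsin(p_z) ≈ 0.00°, λ = atan2(p_y, p_x) ≈ -120.00°.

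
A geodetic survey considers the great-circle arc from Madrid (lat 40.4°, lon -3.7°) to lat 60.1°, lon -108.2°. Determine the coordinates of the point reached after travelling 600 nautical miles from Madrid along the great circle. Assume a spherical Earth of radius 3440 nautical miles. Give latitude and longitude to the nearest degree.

≈ lat 49°, lon -12°

The haversine formula gives a central angle δ ≈ 1.085 rad (62.2°) between the endpoints. The total great-circle distance is δ·R ≈ 1.085 × 3440 ≈ 3733 nmi, so the target fraction is f = 600/3733 ≈ 0.161.
Interpolate at f ≈ 0.161 with slerp weights a = sin((1−f)δ)/sin δ ≈ 0.893, b = sin(fδ)/sin δ ≈ 0.196.
p = a·p₁ + b·p₂ ≈ (0.648, -0.137, 0.749); φ = arcsin(p_z) ≈ 48.51°, λ = atan2(p_y, p_x) ≈ -11.92°.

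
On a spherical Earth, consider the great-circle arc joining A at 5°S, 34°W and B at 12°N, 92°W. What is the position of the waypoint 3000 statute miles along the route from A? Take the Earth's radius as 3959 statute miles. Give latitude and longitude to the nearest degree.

From cos δ = sin φ₁ sin φ₂ + cos φ₁ cos φ₂ cos Δλ, the central angle is δ ≈ 1.049 rad (60.1°). The total great-circle distance is δ·R ≈ 1.049 × 3959 ≈ 4154 mi, so the target fraction is f = 3000/4154 ≈ 0.722.
Interpolate at f ≈ 0.722 with slerp weights a = sin((1−f)δ)/sin δ ≈ 0.331, b = sin(fδ)/sin δ ≈ 0.793.
p = a·p₁ + b·p₂ ≈ (0.247, -0.960, 0.136); φ = arcsin(p_z) ≈ 7.81°, λ = atan2(p_y, p_x) ≈ -75.58°.

≈ 8°N, 76°W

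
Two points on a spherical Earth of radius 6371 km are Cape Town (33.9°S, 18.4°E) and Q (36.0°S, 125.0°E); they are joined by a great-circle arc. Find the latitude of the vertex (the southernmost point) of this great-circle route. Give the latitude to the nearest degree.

≈ 49°S

The great circle lies in the plane with unit normal n̂ = (p₁ × p₂)/|p₁ × p₂|.
Here n̂_z ≈ +0.650; the vertex latitude is φ_max = arccos|n̂_z| ≈ 49.5°.
Check via Clairaut: cos φ_max = |cos φ₁| · sin C = cos(33.9°)·sin(128.5°) ≈ 0.650, again giving ≈ 49.5°.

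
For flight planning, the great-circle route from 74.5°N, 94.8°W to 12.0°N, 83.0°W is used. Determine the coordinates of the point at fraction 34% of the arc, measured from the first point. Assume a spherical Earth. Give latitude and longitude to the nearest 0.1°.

≈ 53.4°N, 86.9°W

Write both endpoints as unit vectors p₁, p₂ with components (cos φ cos λ, cos φ sin λ, sin φ).
The central angle between the endpoints is δ = arccos(p₁·p₂) ≈ 1.097 rad (62.9°).
Interpolate at f = 0.34 with slerp weights a = sin((1−f)δ)/sin δ ≈ 0.744, b = sin(fδ)/sin δ ≈ 0.410.
p = a·p₁ + b·p₂ ≈ (0.032, -0.596, 0.802); φ = arcsin(p_z) ≈ 53.37°, λ = atan2(p_y, p_x) ≈ -86.91°.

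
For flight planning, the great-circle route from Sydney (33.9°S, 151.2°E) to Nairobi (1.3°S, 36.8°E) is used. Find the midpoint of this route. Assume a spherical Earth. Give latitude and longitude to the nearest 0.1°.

The haversine formula gives a central angle δ ≈ 1.907 rad (109.3°) between the endpoints.
Interpolate at f = 1/2 with slerp weights a = sin((1−f)δ)/sin δ ≈ 0.864, b = sin(fδ)/sin δ ≈ 0.864.
p = a·p₁ + b·p₂ ≈ (0.063, 0.863, -0.501); φ = arcsin(p_z) ≈ -30.10°, λ = atan2(p_y, p_x) ≈ 85.81°.

≈ 30.1°S, 85.8°E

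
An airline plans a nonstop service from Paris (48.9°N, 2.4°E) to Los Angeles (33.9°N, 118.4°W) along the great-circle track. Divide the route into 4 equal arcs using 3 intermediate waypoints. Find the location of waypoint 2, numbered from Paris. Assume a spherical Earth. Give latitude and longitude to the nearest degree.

≈ 60°N, 70°W

Write both endpoints as unit vectors p₁, p₂ with components (cos φ cos λ, cos φ sin λ, sin φ).
The central angle between the endpoints is δ = arccos(p₁·p₂) ≈ 1.429 rad (81.9°).
Interpolate at f = 2/4 with slerp weights a = sin((1−f)δ)/sin δ ≈ 0.662, b = sin(fδ)/sin δ ≈ 0.662.
p = a·p₁ + b·p₂ ≈ (0.173, -0.465, 0.868); φ = arcsin(p_z) ≈ 60.24°, λ = atan2(p_y, p_x) ≈ -69.55°.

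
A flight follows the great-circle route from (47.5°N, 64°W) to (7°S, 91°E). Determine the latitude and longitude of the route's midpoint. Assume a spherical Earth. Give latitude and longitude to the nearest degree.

Convert each endpoint to a unit vector on the sphere (x = cos φ cos λ, y = cos φ sin λ, z = sin φ).
The central angle between the endpoints is δ = arccos(p₁·p₂) ≈ 2.343 rad (134.2°).
Interpolate at f = 1/2 with slerp weights a = sin((1−f)δ)/sin δ ≈ 1.286, b = sin(fδ)/sin δ ≈ 1.286.
p = a·p₁ + b·p₂ ≈ (0.359, 0.495, 0.791); φ = arcsin(p_z) ≈ 52.31°, λ = atan2(p_y, p_x) ≈ 54.10°.

≈ (52°N, 54°E)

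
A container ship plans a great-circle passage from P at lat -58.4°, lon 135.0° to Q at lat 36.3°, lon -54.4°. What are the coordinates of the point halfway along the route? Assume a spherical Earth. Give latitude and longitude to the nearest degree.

≈ lat -41°, lon -71°

Write both endpoints as unit vectors p₁, p₂ with components (cos φ cos λ, cos φ sin λ, sin φ).
The central angle between the endpoints is δ = arccos(p₁·p₂) ≈ 2.741 rad (157.1°).
Interpolate at f = 1/2 with slerp weights a = sin((1−f)δ)/sin δ ≈ 2.514, b = sin(fδ)/sin δ ≈ 2.514.
p = a·p₁ + b·p₂ ≈ (0.248, -0.716, -0.653); φ = arcsin(p_z) ≈ -40.75°, λ = atan2(p_y, p_x) ≈ -70.90°.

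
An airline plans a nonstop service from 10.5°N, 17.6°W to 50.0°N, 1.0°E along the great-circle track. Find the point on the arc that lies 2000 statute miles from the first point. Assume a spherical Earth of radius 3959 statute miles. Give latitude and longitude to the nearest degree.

≈ 38°N, 7°W

Convert each endpoint to a unit vector on the sphere (x = cos φ cos λ, y = cos φ sin λ, z = sin φ).
The central angle between the endpoints is δ = arccos(p₁·p₂) ≈ 0.740 rad (42.4°). The total great-circle distance is δ·R ≈ 0.740 × 3959 ≈ 2929 mi, so the target fraction is f = 2000/2929 ≈ 0.683.
Interpolate at f ≈ 0.683 with slerp weights a = sin((1−f)δ)/sin δ ≈ 0.345, b = sin(fδ)/sin δ ≈ 0.718.
p = a·p₁ + b·p₂ ≈ (0.785, -0.094, 0.613); φ = arcsin(p_z) ≈ 37.79°, λ = atan2(p_y, p_x) ≈ -6.87°.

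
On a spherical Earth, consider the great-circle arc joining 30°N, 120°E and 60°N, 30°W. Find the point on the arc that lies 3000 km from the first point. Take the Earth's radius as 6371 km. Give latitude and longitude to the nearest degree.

≈ 56°N, 108°E

Convert each endpoint to a unit vector on the sphere (x = cos φ cos λ, y = cos φ sin λ, z = sin φ).
The central angle between the endpoints is δ = arccos(p₁·p₂) ≈ 1.513 rad (86.7°). The total great-circle distance is δ·R ≈ 1.513 × 6371 ≈ 9638 km, so the target fraction is f = 3000/9638 ≈ 0.311.
Interpolate at f ≈ 0.311 with slerp weights a = sin((1−f)δ)/sin δ ≈ 0.865, b = sin(fδ)/sin δ ≈ 0.454.
p = a·p₁ + b·p₂ ≈ (-0.178, 0.535, 0.826); φ = arcsin(p_z) ≈ 55.69°, λ = atan2(p_y, p_x) ≈ 108.37°.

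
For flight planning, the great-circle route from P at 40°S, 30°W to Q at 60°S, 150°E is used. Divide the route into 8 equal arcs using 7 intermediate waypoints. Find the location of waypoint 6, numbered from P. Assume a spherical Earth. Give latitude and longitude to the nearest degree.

Write both endpoints as unit vectors p₁, p₂ with components (cos φ cos λ, cos φ sin λ, sin φ).
The central angle between the endpoints is δ = arccos(p₁·p₂) ≈ 1.396 rad (80.0°).
Interpolate at f = 6/8 with slerp weights a = sin((1−f)δ)/sin δ ≈ 0.347, b = sin(fδ)/sin δ ≈ 0.879.
p = a·p₁ + b·p₂ ≈ (-0.150, 0.087, -0.985); φ = arcsin(p_z) ≈ -80.00°, λ = atan2(p_y, p_x) ≈ 150.00°.

≈ 80°S, 150°E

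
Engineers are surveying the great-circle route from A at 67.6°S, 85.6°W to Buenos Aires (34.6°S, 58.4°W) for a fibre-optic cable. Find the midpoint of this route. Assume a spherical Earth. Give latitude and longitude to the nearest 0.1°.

≈ 51.8°S, 66.9°W

From cos δ = sin φ₁ sin φ₂ + cos φ₁ cos φ₂ cos Δλ, the central angle is δ ≈ 0.637 rad (36.5°).
Interpolate at f = 1/2 with slerp weights a = sin((1−f)δ)/sin δ ≈ 0.526, b = sin(fδ)/sin δ ≈ 0.526.
p = a·p₁ + b·p₂ ≈ (0.242, -0.569, -0.786); φ = arcsin(p_z) ≈ -51.78°, λ = atan2(p_y, p_x) ≈ -66.92°.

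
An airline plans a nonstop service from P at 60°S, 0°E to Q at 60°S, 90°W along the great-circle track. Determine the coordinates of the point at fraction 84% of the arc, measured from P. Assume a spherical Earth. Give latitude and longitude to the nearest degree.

≈ 64°S, 79°W

Convert each endpoint to a unit vector on the sphere (x = cos φ cos λ, y = cos φ sin λ, z = sin φ).
The central angle between the endpoints is δ = arccos(p₁·p₂) ≈ 0.723 rad (41.4°).
Interpolate at f = 0.84 with slerp weights a = sin((1−f)δ)/sin δ ≈ 0.174, b = sin(fδ)/sin δ ≈ 0.862.
p = a·p₁ + b·p₂ ≈ (0.087, -0.431, -0.898); φ = arcsin(p_z) ≈ -63.90°, λ = atan2(p_y, p_x) ≈ -78.57°.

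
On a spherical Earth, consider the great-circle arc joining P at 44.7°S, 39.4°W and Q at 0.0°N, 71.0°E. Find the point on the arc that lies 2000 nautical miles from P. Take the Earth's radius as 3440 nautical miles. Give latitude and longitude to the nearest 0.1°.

The haversine formula gives a central angle δ ≈ 1.821 rad (104.3°) between the endpoints. The total great-circle distance is δ·R ≈ 1.821 × 3440 ≈ 6265 nmi, so the target fraction is f = 2000/6265 ≈ 0.319.
Interpolate at f ≈ 0.319 with slerp weights a = sin((1−f)δ)/sin δ ≈ 0.976, b = sin(fδ)/sin δ ≈ 0.567.
p = a·p₁ + b·p₂ ≈ (0.721, 0.096, -0.687); φ = arcsin(p_z) ≈ -43.36°, λ = atan2(p_y, p_x) ≈ 7.55°.

≈ 43.4°S, 7.6°E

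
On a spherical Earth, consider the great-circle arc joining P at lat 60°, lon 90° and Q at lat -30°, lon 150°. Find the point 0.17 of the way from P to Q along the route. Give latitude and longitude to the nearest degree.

Write both endpoints as unit vectors p₁, p₂ with components (cos φ cos λ, cos φ sin λ, sin φ).
The central angle between the endpoints is δ = arccos(p₁·p₂) ≈ 1.789 rad (102.5°).
Interpolate at f = 0.17 with slerp weights a = sin((1−f)δ)/sin δ ≈ 1.021, b = sin(fδ)/sin δ ≈ 0.307.
p = a·p₁ + b·p₂ ≈ (-0.230, 0.643, 0.730); φ = arcsin(p_z) ≈ 46.92°, λ = atan2(p_y, p_x) ≈ 109.68°.

≈ lat 47°, lon 110°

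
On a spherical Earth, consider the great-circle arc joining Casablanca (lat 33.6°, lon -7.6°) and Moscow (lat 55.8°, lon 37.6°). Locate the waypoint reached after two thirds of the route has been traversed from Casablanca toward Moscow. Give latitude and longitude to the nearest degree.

≈ lat 51°, lon 18°

Convert each endpoint to a unit vector on the sphere (x = cos φ cos λ, y = cos φ sin λ, z = sin φ).
The central angle between the endpoints is δ = arccos(p₁·p₂) ≈ 0.664 rad (38.0°).
Interpolate at f = 2/3 with slerp weights a = sin((1−f)δ)/sin δ ≈ 0.356, b = sin(fδ)/sin δ ≈ 0.695.
p = a·p₁ + b·p₂ ≈ (0.604, 0.199, 0.772); φ = arcsin(p_z) ≈ 50.53°, λ = atan2(p_y, p_x) ≈ 18.26°.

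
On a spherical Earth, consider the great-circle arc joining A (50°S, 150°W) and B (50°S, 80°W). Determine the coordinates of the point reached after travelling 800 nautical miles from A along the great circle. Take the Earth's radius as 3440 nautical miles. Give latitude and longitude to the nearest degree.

≈ (55°S, 129°W)

Write both endpoints as unit vectors p₁, p₂ with components (cos φ cos λ, cos φ sin λ, sin φ).
The central angle between the endpoints is δ = arccos(p₁·p₂) ≈ 0.755 rad (43.3°). The total great-circle distance is δ·R ≈ 0.755 × 3440 ≈ 2598 nmi, so the target fraction is f = 800/2598 ≈ 0.308.
Interpolate at f ≈ 0.308 with slerp weights a = sin((1−f)δ)/sin δ ≈ 0.728, b = sin(fδ)/sin δ ≈ 0.336.
p = a·p₁ + b·p₂ ≈ (-0.368, -0.447, -0.815); φ = arcsin(p_z) ≈ -54.63°, λ = atan2(p_y, p_x) ≈ -129.46°.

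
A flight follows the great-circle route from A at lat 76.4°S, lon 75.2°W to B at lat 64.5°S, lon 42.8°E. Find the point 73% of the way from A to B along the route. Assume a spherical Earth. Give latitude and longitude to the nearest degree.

Write both endpoints as unit vectors p₁, p₂ with components (cos φ cos λ, cos φ sin λ, sin φ).
The central angle between the endpoints is δ = arccos(p₁·p₂) ≈ 0.592 rad (33.9°).
Interpolate at f = 0.73 with slerp weights a = sin((1−f)δ)/sin δ ≈ 0.285, b = sin(fδ)/sin δ ≈ 0.751.
p = a·p₁ + b·p₂ ≈ (0.254, 0.155, -0.955); φ = arcsin(p_z) ≈ -72.69°, λ = atan2(p_y, p_x) ≈ 31.32°.

≈ lat 73°S, lon 31°E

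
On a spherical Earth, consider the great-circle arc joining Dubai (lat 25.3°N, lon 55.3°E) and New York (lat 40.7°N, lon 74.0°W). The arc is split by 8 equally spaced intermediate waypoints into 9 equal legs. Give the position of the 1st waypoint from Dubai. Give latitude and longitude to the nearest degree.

Write both endpoints as unit vectors p₁, p₂ with components (cos φ cos λ, cos φ sin λ, sin φ).
The central angle between the endpoints is δ = arccos(p₁·p₂) ≈ 1.727 rad (98.9°).
Interpolate at f = 1/9 with slerp weights a = sin((1−f)δ)/sin δ ≈ 1.012, b = sin(fδ)/sin δ ≈ 0.193.
p = a·p₁ + b·p₂ ≈ (0.561, 0.611, 0.558); φ = arcsin(p_z) ≈ 33.93°, λ = atan2(p_y, p_x) ≈ 47.45°.

≈ lat 34°N, lon 47°E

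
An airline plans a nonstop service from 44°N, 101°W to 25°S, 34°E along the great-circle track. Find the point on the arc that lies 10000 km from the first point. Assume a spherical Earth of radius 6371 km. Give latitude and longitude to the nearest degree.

The haversine formula gives a central angle δ ≈ 2.426 rad (139.0°) between the endpoints. The total great-circle distance is δ·R ≈ 2.426 × 6371 ≈ 15455 km, so the target fraction is f = 10000/15455 ≈ 0.647.
Interpolate at f ≈ 0.647 with slerp weights a = sin((1−f)δ)/sin δ ≈ 1.151, b = sin(fδ)/sin δ ≈ 1.524.
p = a·p₁ + b·p₂ ≈ (0.987, -0.040, 0.156); φ = arcsin(p_z) ≈ 8.95°, λ = atan2(p_y, p_x) ≈ -2.35°.

≈ 9°N, 2°W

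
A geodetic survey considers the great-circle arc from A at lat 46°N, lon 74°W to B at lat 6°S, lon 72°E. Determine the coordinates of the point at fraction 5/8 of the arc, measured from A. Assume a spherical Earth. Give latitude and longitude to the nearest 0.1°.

≈ lat 35.2°N, lon 44.0°E

Write both endpoints as unit vectors p₁, p₂ with components (cos φ cos λ, cos φ sin λ, sin φ).
The central angle between the endpoints is δ = arccos(p₁·p₂) ≈ 2.276 rad (130.4°).
Interpolate at f = 5/8 with slerp weights a = sin((1−f)δ)/sin δ ≈ 0.989, b = sin(fδ)/sin δ ≈ 1.298.
p = a·p₁ + b·p₂ ≈ (0.588, 0.568, 0.576); φ = arcsin(p_z) ≈ 35.16°, λ = atan2(p_y, p_x) ≈ 43.96°.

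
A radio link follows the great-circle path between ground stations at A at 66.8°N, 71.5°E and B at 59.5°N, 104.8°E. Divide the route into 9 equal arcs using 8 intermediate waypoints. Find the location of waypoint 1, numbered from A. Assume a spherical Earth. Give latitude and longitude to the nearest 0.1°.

≈ 66.4°N, 76.0°E

Write both endpoints as unit vectors p₁, p₂ with components (cos φ cos λ, cos φ sin λ, sin φ).
The central angle between the endpoints is δ = arccos(p₁·p₂) ≈ 0.287 rad (16.5°).
Interpolate at f = 1/9 with slerp weights a = sin((1−f)δ)/sin δ ≈ 0.891, b = sin(fδ)/sin δ ≈ 0.113.
p = a·p₁ + b·p₂ ≈ (0.097, 0.388, 0.916); φ = arcsin(p_z) ≈ 66.41°, λ = atan2(p_y, p_x) ≈ 76.00°.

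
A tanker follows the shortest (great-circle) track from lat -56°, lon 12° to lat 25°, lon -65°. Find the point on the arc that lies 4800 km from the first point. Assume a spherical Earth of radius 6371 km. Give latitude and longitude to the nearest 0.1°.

≈ lat -26.4°, lon -32.0°

The haversine formula gives a central angle δ ≈ 1.809 rad (103.7°) between the endpoints. The total great-circle distance is δ·R ≈ 1.809 × 6371 ≈ 11528 km, so the target fraction is f = 4800/11528 ≈ 0.416.
Interpolate at f ≈ 0.416 with slerp weights a = sin((1−f)δ)/sin δ ≈ 0.896, b = sin(fδ)/sin δ ≈ 0.704.
p = a·p₁ + b·p₂ ≈ (0.760, -0.474, -0.445); φ = arcsin(p_z) ≈ -26.43°, λ = atan2(p_y, p_x) ≈ -31.97°.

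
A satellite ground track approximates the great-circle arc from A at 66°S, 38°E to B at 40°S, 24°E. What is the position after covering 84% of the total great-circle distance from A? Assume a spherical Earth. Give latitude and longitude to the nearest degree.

≈ 44°S, 25°E

Write both endpoints as unit vectors p₁, p₂ with components (cos φ cos λ, cos φ sin λ, sin φ).
The central angle between the endpoints is δ = arccos(p₁·p₂) ≈ 0.474 rad (27.2°).
Interpolate at f = 0.84 with slerp weights a = sin((1−f)δ)/sin δ ≈ 0.166, b = sin(fδ)/sin δ ≈ 0.849.
p = a·p₁ + b·p₂ ≈ (0.648, 0.306, -0.698); φ = arcsin(p_z) ≈ -44.24°, λ = atan2(p_y, p_x) ≈ 25.31°.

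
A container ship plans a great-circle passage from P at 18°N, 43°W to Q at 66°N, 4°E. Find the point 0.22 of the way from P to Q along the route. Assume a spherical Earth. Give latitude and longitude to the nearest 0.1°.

The haversine formula gives a central angle δ ≈ 0.993 rad (56.9°) between the endpoints.
Interpolate at f = 0.22 with slerp weights a = sin((1−f)δ)/sin δ ≈ 0.835, b = sin(fδ)/sin δ ≈ 0.259.
p = a·p₁ + b·p₂ ≈ (0.686, -0.534, 0.494); φ = arcsin(p_z) ≈ 29.63°, λ = atan2(p_y, p_x) ≈ -37.92°.

≈ 29.6°N, 37.9°W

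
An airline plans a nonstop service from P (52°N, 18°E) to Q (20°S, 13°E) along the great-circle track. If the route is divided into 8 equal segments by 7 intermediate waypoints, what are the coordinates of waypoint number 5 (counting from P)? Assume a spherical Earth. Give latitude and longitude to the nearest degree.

Write both endpoints as unit vectors p₁, p₂ with components (cos φ cos λ, cos φ sin λ, sin φ).
The central angle between the endpoints is δ = arccos(p₁·p₂) ≈ 1.259 rad (72.1°).
Interpolate at f = 5/8 with slerp weights a = sin((1−f)δ)/sin δ ≈ 0.478, b = sin(fδ)/sin δ ≈ 0.744.
p = a·p₁ + b·p₂ ≈ (0.961, 0.248, 0.122); φ = arcsin(p_z) ≈ 7.01°, λ = atan2(p_y, p_x) ≈ 14.48°.

≈ (7°N, 14°E)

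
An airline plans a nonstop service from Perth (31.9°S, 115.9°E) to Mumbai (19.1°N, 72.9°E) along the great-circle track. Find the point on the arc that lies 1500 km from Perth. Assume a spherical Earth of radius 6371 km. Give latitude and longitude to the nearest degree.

Convert each endpoint to a unit vector on the sphere (x = cos φ cos λ, y = cos φ sin λ, z = sin φ).
The central angle between the endpoints is δ = arccos(p₁·p₂) ≈ 1.144 rad (65.6°). The total great-circle distance is δ·R ≈ 1.144 × 6371 ≈ 7289 km, so the target fraction is f = 1500/7289 ≈ 0.206.
Interpolate at f ≈ 0.206 with slerp weights a = sin((1−f)δ)/sin δ ≈ 0.866, b = sin(fδ)/sin δ ≈ 0.256.
p = a·p₁ + b·p₂ ≈ (-0.250, 0.893, -0.374); φ = arcsin(p_z) ≈ -21.96°, λ = atan2(p_y, p_x) ≈ 105.64°.

≈ 22°S, 106°E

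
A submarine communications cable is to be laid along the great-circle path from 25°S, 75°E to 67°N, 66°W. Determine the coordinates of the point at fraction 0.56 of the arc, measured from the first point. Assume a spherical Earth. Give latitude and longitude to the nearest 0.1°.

≈ 44.7°N, 48.6°E

Convert each endpoint to a unit vector on the sphere (x = cos φ cos λ, y = cos φ sin λ, z = sin φ).
The central angle between the endpoints is δ = arccos(p₁·p₂) ≈ 2.297 rad (131.6°).
Interpolate at f = 0.56 with slerp weights a = sin((1−f)δ)/sin δ ≈ 1.133, b = sin(fδ)/sin δ ≈ 1.284.
p = a·p₁ + b·p₂ ≈ (0.470, 0.534, 0.703); φ = arcsin(p_z) ≈ 44.66°, λ = atan2(p_y, p_x) ≈ 48.65°.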